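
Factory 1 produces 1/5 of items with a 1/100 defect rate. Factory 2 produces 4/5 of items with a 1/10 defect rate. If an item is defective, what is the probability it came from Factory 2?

Using Bayes' theorem:
P(F1) = 1/5, P(D|F1) = 1/100
P(F2) = 4/5, P(D|F2) = 1/10
P(D) = P(D|F1)P(F1) + P(D|F2)P(F2)
     = \frac{41}{500}
P(F2|D) = P(D|F2)P(F2) / P(D)
= \frac{40}{41}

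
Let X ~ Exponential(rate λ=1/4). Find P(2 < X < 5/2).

P(2 < X < 5/2) = ∫_{2}^{5/2} f(x) dx
where f(x) = \frac{e^{- \frac{x}{4}}}{4}
= - \frac{1}{e^{\frac{5}{8}}} + e^{- \frac{1}{2}}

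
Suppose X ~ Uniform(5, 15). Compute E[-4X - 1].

For X ~ Uniform(5, 15):
E[X] = 10
E[-4X - 1] = -4 × E[X] - 1 = -41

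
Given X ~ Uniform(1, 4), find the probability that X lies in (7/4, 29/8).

P(7/4 < X < 29/8) = ∫_{7/4}^{29/8} f(x) dx
where f(x) = \frac{1}{3}
= \frac{5}{8}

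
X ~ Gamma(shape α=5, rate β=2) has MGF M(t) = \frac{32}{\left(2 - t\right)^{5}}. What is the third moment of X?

To find E[X^3], compute M^(3)(0):
M^(1)(t) = \frac{160}{\left(2 - t\right)^{6}}
M^(2)(t) = \frac{960}{\left(2 - t\right)^{7}}
M^(3)(t) = \frac{6720}{\left(2 - t\right)^{8}}
M^(3)(0) = \frac{105}{4}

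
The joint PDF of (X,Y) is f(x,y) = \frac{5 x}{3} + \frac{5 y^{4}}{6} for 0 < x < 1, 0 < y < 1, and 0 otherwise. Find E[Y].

E[Y] = ∫_0^1 ∫_0^1 y × f(x,y) dx dy
= \frac{5}{9}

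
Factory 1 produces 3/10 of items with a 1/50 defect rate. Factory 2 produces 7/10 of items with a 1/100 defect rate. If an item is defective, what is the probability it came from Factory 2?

Using Bayes' theorem:
P(F1) = 3/10, P(D|F1) = 1/50
P(F2) = 7/10, P(D|F2) = 1/100
P(D) = P(D|F1)P(F1) + P(D|F2)P(F2)
     = \frac{13}{1000}
P(F2|D) = P(D|F2)P(F2) / P(D)
= \frac{7}{13}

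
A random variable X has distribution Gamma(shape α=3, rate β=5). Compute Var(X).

For X ~ Gamma(shape α=3, rate β=5):
Var(X) = \frac{3}{25}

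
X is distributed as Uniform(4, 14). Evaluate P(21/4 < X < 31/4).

P(21/4 < X < 31/4) = ∫_{21/4}^{31/4} f(x) dx
where f(x) = \frac{1}{10}
= \frac{1}{4}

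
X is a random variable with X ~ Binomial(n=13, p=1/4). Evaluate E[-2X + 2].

For X ~ Binomial(n=13, p=1/4):
E[X] = \frac{13}{4}
E[-2X + 2] = -2 × E[X] + 2 = - \frac{9}{2}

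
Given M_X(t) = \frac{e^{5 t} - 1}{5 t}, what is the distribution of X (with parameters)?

The MGF M(t) = \frac{e^{5 t} - 1}{5 t} is the standard form for the Uniform distribution.
Comparing with the known MGF formula identifies: Uniform(0, 5)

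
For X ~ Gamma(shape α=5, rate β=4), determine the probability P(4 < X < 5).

P(4 < X < 5) = ∫_{4}^{5} f(x) dx
where f(x) = \frac{128 x^{4} e^{- 4 x}}{3}
= \frac{-24663 + 10675 e^{4}}{3 e^{20}}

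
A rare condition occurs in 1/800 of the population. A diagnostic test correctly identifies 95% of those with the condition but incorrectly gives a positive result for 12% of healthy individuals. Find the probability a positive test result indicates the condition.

Let D = the rare event, + = positive/flagged.
P(D) = 1/800
P(+|D) = 95/100 = 19/20
P(+|D') = 12/100 = 3/25
P(+) = P(+|D)P(D) + P(+|D')P(D')
     = \frac{19}{20} × \frac{1}{800} + \frac{3}{25} × \frac{799}{800}
     = \frac{9683}{80000}
P(D|+) = P(+|D)P(D)/P(+) = \frac{95}{9683}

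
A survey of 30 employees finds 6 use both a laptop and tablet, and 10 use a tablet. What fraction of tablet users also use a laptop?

P(A ∩ B) = 6/30 = 1/5
P(B) = 10/30 = 1/3
P(A|B) = P(A ∩ B) / P(B) = (1/5) / (1/3) = 3/5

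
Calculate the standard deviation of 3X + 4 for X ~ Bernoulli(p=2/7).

For X ~ Bernoulli(p=2/7):
Var(X) = \frac{10}{49}
SD(X) = √(Var(X)) = √(\frac{10}{49}) = \frac{\sqrt{10}}{7}
SD(3X + 4) = |3| × SD(X) = 3 × \frac{\sqrt{10}}{7} = \frac{3 \sqrt{10}}{7}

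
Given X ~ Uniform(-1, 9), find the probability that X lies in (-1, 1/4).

P(-1 < X < 1/4) = ∫_{-1}^{1/4} f(x) dx
where f(x) = \frac{1}{10}
= \frac{1}{8}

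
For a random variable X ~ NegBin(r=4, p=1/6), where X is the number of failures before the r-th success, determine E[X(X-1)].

E[X(X-1)] = E[X² - X] = E[X²] - E[X]
E[X] = 20
E[X²] = Var(X) + (E[X])² = 120 + (20)² = 520
E[X(X-1)] = 520 - 20 = 500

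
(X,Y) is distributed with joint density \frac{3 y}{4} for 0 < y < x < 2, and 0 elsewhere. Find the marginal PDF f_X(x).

f_X(x) = ∫_0^x \frac{3 y}{4} dy = \frac{3 x^{2}}{8}
for 0 < x < 2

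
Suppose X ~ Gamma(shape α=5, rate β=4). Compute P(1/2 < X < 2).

P(1/2 < X < 2) = ∫_{1/2}^{2} f(x) dx
where f(x) = \frac{128 x^{4} e^{- 4 x}}{3}
= \frac{-297 + 7 e^{6}}{e^{8}}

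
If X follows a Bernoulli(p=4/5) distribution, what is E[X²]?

Using the identity E[X²] = Var(X) + (E[X])²:
E[X] = \frac{4}{5}
Var(X) = \frac{4}{25}
E[X²] = \frac{4}{25} + (\frac{4}{5})²
= \frac{4}{5}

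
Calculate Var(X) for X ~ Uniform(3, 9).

For X ~ Uniform(3, 9):
Var(X) = 3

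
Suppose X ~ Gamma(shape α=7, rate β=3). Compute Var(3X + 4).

For X ~ Gamma(shape α=7, rate β=3):
Var(X) = \frac{7}{9}
Var(3X + 4) = (3)² × Var(X) = 9 × \frac{7}{9} = 7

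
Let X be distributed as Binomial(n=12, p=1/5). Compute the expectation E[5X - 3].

For X ~ Binomial(n=12, p=1/5):
E[X] = \frac{12}{5}
E[5X - 3] = 5 × E[X] - 3 = 9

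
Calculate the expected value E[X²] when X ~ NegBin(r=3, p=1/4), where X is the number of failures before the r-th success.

Using the identity E[X²] = Var(X) + (E[X])²:
E[X] = 9
Var(X) = 36
E[X²] = 36 + (9)²
= 117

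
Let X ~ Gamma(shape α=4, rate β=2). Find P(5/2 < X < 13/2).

P(5/2 < X < 13/2) = ∫_{5/2}^{13/2} f(x) dx
where f(x) = \frac{8 x^{3} e^{- 2 x}}{3}
= \frac{2 \left(-697 + 59 e^{8}\right)}{3 e^{13}}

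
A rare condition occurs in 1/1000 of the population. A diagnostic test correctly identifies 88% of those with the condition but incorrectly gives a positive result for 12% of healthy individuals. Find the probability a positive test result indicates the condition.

Let D = the rare event, + = positive/flagged.
P(D) = 1/1000
P(+|D) = 88/100 = 22/25
P(+|D') = 12/100 = 3/25
P(+) = P(+|D)P(D) + P(+|D')P(D')
     = \frac{22}{25} × \frac{1}{1000} + \frac{3}{25} × \frac{999}{1000}
     = \frac{3019}{25000}
P(D|+) = P(+|D)P(D)/P(+) = \frac{22}{3019}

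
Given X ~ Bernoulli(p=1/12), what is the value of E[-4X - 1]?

For X ~ Bernoulli(p=1/12):
E[X] = \frac{1}{12}
E[-4X - 1] = -4 × E[X] - 1 = - \frac{4}{3}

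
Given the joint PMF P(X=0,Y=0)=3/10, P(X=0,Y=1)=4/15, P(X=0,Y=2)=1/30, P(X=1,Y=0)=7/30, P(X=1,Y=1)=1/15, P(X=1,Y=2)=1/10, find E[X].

First find marginal of X:
P(X=0) = 3/5
P(X=1) = 2/5
E[X] = 0 × 3/5 + 1 × 2/5 = 2/5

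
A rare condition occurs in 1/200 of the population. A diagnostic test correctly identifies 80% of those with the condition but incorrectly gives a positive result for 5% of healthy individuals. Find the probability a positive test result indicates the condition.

Let D = the rare event, + = positive/flagged.
P(D) = 1/200
P(+|D) = 80/100 = 4/5
P(+|D') = 5/100 = 1/20
P(+) = P(+|D)P(D) + P(+|D')P(D')
     = \frac{4}{5} × \frac{1}{200} + \frac{1}{20} × \frac{199}{200}
     = \frac{43}{800}
P(D|+) = P(+|D)P(D)/P(+) = \frac{16}{215}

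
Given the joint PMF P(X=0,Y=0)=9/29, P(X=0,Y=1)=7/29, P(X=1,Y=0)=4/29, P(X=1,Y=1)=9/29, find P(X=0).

P(X=0) = P(X=0,Y=0) + P(X=0,Y=1)
= 9/29 + 7/29
= 16/29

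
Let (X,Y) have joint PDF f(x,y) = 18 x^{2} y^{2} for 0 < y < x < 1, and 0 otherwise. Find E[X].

f_X(x) = ∫_0^x 18 x^{2} y^{2} dy = 6 x^{5}
E[X] = ∫_0^1 x × (6 x^{5}) dx = \frac{6}{7}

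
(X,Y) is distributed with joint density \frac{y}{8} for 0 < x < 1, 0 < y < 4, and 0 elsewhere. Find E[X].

f_X(x) = ∫_0^4 \frac{y}{8} dy = 1
E[X] = ∫_0^1 x × (1) dx = \frac{1}{2}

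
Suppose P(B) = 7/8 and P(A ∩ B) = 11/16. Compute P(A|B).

P(A|B) = P(A ∩ B) / P(B)
= (11/16) / (7/8)
= 11/14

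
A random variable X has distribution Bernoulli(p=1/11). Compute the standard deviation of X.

For X ~ Bernoulli(p=1/11):
Var(X) = \frac{10}{121}
SD(X) = √(Var(X)) = √(\frac{10}{121}) = \frac{\sqrt{10}}{11}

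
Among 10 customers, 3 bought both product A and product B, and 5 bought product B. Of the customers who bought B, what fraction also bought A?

P(A ∩ B) = 3/10
P(B) = 5/10 = 1/2
P(A|B) = P(A ∩ B) / P(B) = (3/10) / (1/2) = 3/5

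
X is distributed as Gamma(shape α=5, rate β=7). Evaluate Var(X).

For X ~ Gamma(shape α=5, rate β=7):
Var(X) = \frac{5}{49}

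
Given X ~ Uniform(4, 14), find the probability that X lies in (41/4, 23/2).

P(41/4 < X < 23/2) = ∫_{41/4}^{23/2} f(x) dx
where f(x) = \frac{1}{10}
= \frac{1}{8}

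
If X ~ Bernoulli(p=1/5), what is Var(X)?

For X ~ Bernoulli(p=1/5):
Var(X) = \frac{4}{25}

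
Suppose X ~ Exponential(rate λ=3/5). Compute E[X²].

Using the identity E[X²] = Var(X) + (E[X])²:
E[X] = \frac{5}{3}
Var(X) = \frac{25}{9}
E[X²] = \frac{25}{9} + (\frac{5}{3})²
= \frac{50}{9}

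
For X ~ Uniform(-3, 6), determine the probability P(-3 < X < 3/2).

P(-3 < X < 3/2) = ∫_{-3}^{3/2} f(x) dx
where f(x) = \frac{1}{9}
= \frac{1}{2}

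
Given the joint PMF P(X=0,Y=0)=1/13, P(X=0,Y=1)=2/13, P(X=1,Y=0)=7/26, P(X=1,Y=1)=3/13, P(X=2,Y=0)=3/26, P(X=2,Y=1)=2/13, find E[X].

First find marginal of X:
P(X=0) = 3/13
P(X=1) = 1/2
P(X=2) = 7/26
E[X] = 0 × 3/13 + 1 × 1/2 + 2 × 7/26 = 27/26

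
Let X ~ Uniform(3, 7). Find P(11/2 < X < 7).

P(11/2 < X < 7) = ∫_{11/2}^{7} f(x) dx
where f(x) = \frac{1}{4}
= \frac{3}{8}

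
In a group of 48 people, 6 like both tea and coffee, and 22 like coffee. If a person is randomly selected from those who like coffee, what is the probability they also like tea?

P(A ∩ B) = 6/48 = 1/8
P(B) = 22/48 = 11/24
P(A|B) = P(A ∩ B) / P(B) = (1/8) / (11/24) = 3/11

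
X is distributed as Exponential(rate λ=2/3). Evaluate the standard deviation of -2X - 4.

For X ~ Exponential(rate λ=2/3):
Var(X) = \frac{9}{4}
SD(X) = √(Var(X)) = √(\frac{9}{4}) = \frac{3}{2}
SD(-2X - 4) = |-2| × SD(X) = 2 × \frac{3}{2} = 3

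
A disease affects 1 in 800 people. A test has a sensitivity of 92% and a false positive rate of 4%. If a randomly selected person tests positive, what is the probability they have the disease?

Let D = the rare event, + = positive/flagged.
P(D) = 1/800
P(+|D) = 92/100 = 23/25
P(+|D') = 4/100 = 1/25
P(+) = P(+|D)P(D) + P(+|D')P(D')
     = \frac{23}{25} × \frac{1}{800} + \frac{1}{25} × \frac{799}{800}
     = \frac{411}{10000}
P(D|+) = P(+|D)P(D)/P(+) = \frac{23}{822}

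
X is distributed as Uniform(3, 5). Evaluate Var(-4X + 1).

For X ~ Uniform(3, 5):
Var(X) = \frac{1}{3}
Var(-4X + 1) = (-4)² × Var(X) = 16 × \frac{1}{3} = \frac{16}{3}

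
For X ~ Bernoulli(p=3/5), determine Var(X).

For X ~ Bernoulli(p=3/5):
Var(X) = \frac{6}{25}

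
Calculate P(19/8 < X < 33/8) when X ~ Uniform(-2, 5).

P(19/8 < X < 33/8) = ∫_{19/8}^{33/8} f(x) dx
where f(x) = \frac{1}{7}
= \frac{1}{4}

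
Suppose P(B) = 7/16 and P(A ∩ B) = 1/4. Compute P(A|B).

P(A|B) = P(A ∩ B) / P(B)
= (1/4) / (7/16)
= 4/7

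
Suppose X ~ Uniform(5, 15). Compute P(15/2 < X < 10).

P(15/2 < X < 10) = ∫_{15/2}^{10} f(x) dx
where f(x) = \frac{1}{10}
= \frac{1}{4}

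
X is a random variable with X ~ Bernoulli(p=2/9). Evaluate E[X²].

Using the identity E[X²] = Var(X) + (E[X])²:
E[X] = \frac{2}{9}
Var(X) = \frac{14}{81}
E[X²] = \frac{14}{81} + (\frac{2}{9})²
= \frac{2}{9}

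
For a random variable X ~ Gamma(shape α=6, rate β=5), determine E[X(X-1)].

E[X(X-1)] = E[X² - X] = E[X²] - E[X]
E[X] = \frac{6}{5}
E[X²] = Var(X) + (E[X])² = \frac{6}{25} + (\frac{6}{5})² = \frac{42}{25}
E[X(X-1)] = \frac{42}{25} - \frac{6}{5} = \frac{12}{25}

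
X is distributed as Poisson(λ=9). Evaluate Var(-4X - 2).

For X ~ Poisson(λ=9):
Var(X) = 9
Var(-4X - 2) = (-4)² × Var(X) = 16 × 9 = 144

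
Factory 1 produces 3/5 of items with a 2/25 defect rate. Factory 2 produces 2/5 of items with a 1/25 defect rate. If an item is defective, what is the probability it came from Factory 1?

Using Bayes' theorem:
P(F1) = 3/5, P(D|F1) = 2/25
P(F2) = 2/5, P(D|F2) = 1/25
P(D) = P(D|F1)P(F1) + P(D|F2)P(F2)
     = \frac{8}{125}
P(F1|D) = P(D|F1)P(F1) / P(D)
= \frac{3}{4}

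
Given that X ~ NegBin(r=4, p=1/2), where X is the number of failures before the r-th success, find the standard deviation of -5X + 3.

For X ~ NegBin(r=4, p=1/2), where X is the number of failures before the r-th success:
Var(X) = 8
SD(X) = √(Var(X)) = √(8) = 2 \sqrt{2}
SD(-5X + 3) = |-5| × SD(X) = 5 × 2 \sqrt{2} = 10 \sqrt{2}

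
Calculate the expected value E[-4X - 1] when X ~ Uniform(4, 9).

For X ~ Uniform(4, 9):
E[X] = \frac{13}{2}
E[-4X - 1] = -4 × E[X] - 1 = -27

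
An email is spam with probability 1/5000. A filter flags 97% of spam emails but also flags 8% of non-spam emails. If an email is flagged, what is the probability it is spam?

Let D = the rare event, + = positive/flagged.
P(D) = 1/5000
P(+|D) = 97/100
P(+|D') = 8/100 = 2/25
P(+) = P(+|D)P(D) + P(+|D')P(D')
     = \frac{97}{100} × \frac{1}{5000} + \frac{2}{25} × \frac{4999}{5000}
     = \frac{40089}{500000}
P(D|+) = P(+|D)P(D)/P(+) = \frac{97}{40089}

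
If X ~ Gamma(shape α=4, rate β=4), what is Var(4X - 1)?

For X ~ Gamma(shape α=4, rate β=4):
Var(X) = \frac{1}{4}
Var(4X - 1) = (4)² × Var(X) = 16 × \frac{1}{4} = 4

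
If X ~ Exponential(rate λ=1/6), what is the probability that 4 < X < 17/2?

P(4 < X < 17/2) = ∫_{4}^{17/2} f(x) dx
where f(x) = \frac{e^{- \frac{x}{6}}}{6}
= - \frac{1}{e^{\frac{17}{12}}} + e^{- \frac{2}{3}}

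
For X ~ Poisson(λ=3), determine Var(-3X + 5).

For X ~ Poisson(λ=3):
Var(X) = 3
Var(-3X + 5) = (-3)² × Var(X) = 9 × 3 = 27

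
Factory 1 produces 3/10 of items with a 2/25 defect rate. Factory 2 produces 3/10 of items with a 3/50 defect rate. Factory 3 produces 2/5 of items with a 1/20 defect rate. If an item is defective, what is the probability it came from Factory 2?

Using Bayes' theorem:
P(F1) = 3/10, P(D|F1) = 2/25
P(F2) = 3/10, P(D|F2) = 3/50
P(F3) = 2/5, P(D|F3) = 1/20
P(D) = P(D|F1)P(F1) + P(D|F2)P(F2) + P(D|F3)P(F3)
     = \frac{31}{500}
P(F2|D) = P(D|F2)P(F2) / P(D)
= \frac{9}{31}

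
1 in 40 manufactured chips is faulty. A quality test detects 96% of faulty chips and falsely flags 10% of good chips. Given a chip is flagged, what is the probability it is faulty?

Let D = the rare event, + = positive/flagged.
P(D) = 1/40
P(+|D) = 96/100 = 24/25
P(+|D') = 10/100 = 1/10
P(+) = P(+|D)P(D) + P(+|D')P(D')
     = \frac{24}{25} × \frac{1}{40} + \frac{1}{10} × \frac{39}{40}
     = \frac{243}{2000}
P(D|+) = P(+|D)P(D)/P(+) = \frac{16}{81}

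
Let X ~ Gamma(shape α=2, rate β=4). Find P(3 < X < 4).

P(3 < X < 4) = ∫_{3}^{4} f(x) dx
where f(x) = 16 x e^{- 4 x}
= \frac{-17 + 13 e^{4}}{e^{16}}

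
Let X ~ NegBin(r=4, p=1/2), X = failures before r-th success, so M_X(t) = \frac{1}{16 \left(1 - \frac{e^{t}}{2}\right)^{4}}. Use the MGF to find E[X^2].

To find E[X^2], compute M^(2)(0):
M^(1)(t) = \frac{e^{t}}{8 \left(1 - \frac{e^{t}}{2}\right)^{5}}
M^(2)(t) = \frac{e^{t}}{8 \left(1 - \frac{e^{t}}{2}\right)^{5}} + \frac{5 e^{2 t}}{16 \left(1 - \frac{e^{t}}{2}\right)^{6}}
M^(2)(0) = 24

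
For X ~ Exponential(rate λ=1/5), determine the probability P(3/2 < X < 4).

P(3/2 < X < 4) = ∫_{3/2}^{4} f(x) dx
where f(x) = \frac{e^{- \frac{x}{5}}}{5}
= - \frac{1}{e^{\frac{4}{5}}} + e^{- \frac{3}{10}}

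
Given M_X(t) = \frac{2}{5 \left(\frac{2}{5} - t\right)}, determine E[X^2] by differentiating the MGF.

To find E[X^2], compute M^(2)(0):
M^(1)(t) = \frac{2}{5 \left(\frac{2}{5} - t\right)^{2}}
M^(2)(t) = \frac{4}{5 \left(\frac{2}{5} - t\right)^{3}}
M^(2)(0) = \frac{25}{2}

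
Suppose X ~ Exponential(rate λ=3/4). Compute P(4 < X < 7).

P(4 < X < 7) = ∫_{4}^{7} f(x) dx
where f(x) = \frac{3 e^{- \frac{3 x}{4}}}{4}
= - \frac{1}{e^{\frac{21}{4}}} + e^{-3}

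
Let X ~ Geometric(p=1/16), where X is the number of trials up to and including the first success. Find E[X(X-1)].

E[X(X-1)] = E[X² - X] = E[X²] - E[X]
E[X] = 16
E[X²] = Var(X) + (E[X])² = 240 + (16)² = 496
E[X(X-1)] = 496 - 16 = 480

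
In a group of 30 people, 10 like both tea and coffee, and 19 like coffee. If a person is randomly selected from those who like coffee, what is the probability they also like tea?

P(A ∩ B) = 10/30 = 1/3
P(B) = 19/30
P(A|B) = P(A ∩ B) / P(B) = (1/3) / (19/30) = 10/19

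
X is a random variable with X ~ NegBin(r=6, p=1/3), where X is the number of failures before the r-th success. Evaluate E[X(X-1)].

E[X(X-1)] = E[X² - X] = E[X²] - E[X]
E[X] = 12
E[X²] = Var(X) + (E[X])² = 36 + (12)² = 180
E[X(X-1)] = 180 - 12 = 168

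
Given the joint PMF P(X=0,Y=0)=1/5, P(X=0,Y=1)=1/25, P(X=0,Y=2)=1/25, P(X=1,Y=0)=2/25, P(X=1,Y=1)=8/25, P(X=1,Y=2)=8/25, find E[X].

First find marginal of X:
P(X=0) = 7/25
P(X=1) = 18/25
E[X] = 0 × 7/25 + 1 × 18/25 = 18/25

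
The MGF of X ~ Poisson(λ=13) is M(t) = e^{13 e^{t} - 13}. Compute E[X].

To find E[X], compute M^(1)(0):
M^(1)(t) = 13 e^{t} e^{13 e^{t} - 13}
M^(1)(0) = 13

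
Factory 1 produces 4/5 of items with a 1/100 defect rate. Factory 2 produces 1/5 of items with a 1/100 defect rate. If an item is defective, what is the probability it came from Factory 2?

Using Bayes' theorem:
P(F1) = 4/5, P(D|F1) = 1/100
P(F2) = 1/5, P(D|F2) = 1/100
P(D) = P(D|F1)P(F1) + P(D|F2)P(F2)
     = \frac{1}{100}
P(F2|D) = P(D|F2)P(F2) / P(D)
= \frac{1}{5}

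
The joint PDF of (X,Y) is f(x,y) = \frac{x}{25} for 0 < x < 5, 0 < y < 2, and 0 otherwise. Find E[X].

f_X(x) = ∫_0^2 \frac{x}{25} dy = \frac{2 x}{25}
E[X] = ∫_0^5 x × (\frac{2 x}{25}) dx = \frac{10}{3}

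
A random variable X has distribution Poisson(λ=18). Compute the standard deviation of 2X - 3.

For X ~ Poisson(λ=18):
Var(X) = 18
SD(X) = √(Var(X)) = √(18) = 3 \sqrt{2}
SD(2X - 3) = |2| × SD(X) = 2 × 3 \sqrt{2} = 6 \sqrt{2}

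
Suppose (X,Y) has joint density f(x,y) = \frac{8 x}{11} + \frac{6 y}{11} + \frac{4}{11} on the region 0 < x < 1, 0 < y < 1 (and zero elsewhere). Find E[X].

E[X] = ∫_0^1 ∫_0^1 x × f(x,y) dy dx
= ∫_0^1 ∫_0^1 x × (\frac{8 x}{11} + \frac{6 y}{11} + \frac{4}{11}) dy dx
= \frac{37}{66}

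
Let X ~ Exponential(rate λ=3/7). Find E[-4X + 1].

For X ~ Exponential(rate λ=3/7):
E[X] = \frac{7}{3}
E[-4X + 1] = -4 × E[X] + 1 = - \frac{25}{3}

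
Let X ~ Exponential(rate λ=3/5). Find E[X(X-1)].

E[X(X-1)] = E[X² - X] = E[X²] - E[X]
E[X] = \frac{5}{3}
E[X²] = Var(X) + (E[X])² = \frac{25}{9} + (\frac{5}{3})² = \frac{50}{9}
E[X(X-1)] = \frac{50}{9} - \frac{5}{3} = \frac{35}{9}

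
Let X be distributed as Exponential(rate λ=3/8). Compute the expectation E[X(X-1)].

E[X(X-1)] = E[X² - X] = E[X²] - E[X]
E[X] = \frac{8}{3}
E[X²] = Var(X) + (E[X])² = \frac{64}{9} + (\frac{8}{3})² = \frac{128}{9}
E[X(X-1)] = \frac{128}{9} - \frac{8}{3} = \frac{104}{9}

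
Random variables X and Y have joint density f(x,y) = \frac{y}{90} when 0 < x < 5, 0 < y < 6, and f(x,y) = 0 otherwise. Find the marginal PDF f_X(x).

f_X(x) = ∫_0^6 f(x,y) dy
= ∫_0^6 \frac{y}{90} dy
= \frac{1}{5} for 0 < x < 5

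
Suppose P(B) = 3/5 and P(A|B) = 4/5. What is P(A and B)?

By definition, P(A|B) = P(A ∩ B) / P(B)
So P(A ∩ B) = P(A|B) × P(B)
= 4/5 × 3/5
= 12/25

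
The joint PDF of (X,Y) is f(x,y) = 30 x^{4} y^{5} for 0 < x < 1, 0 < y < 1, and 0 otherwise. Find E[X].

E[X] = ∫_0^1 ∫_0^1 x × f(x,y) dy dx
= ∫_0^1 ∫_0^1 x × (30 x^{4} y^{5}) dy dx
= \frac{5}{6}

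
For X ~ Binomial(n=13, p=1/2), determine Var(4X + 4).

For X ~ Binomial(n=13, p=1/2):
Var(X) = \frac{13}{4}
Var(4X + 4) = (4)² × Var(X) = 16 × \frac{13}{4} = 52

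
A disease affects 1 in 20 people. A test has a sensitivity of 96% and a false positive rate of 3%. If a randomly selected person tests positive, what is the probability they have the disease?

Let D = the rare event, + = positive/flagged.
P(D) = 1/20
P(+|D) = 96/100 = 24/25
P(+|D') = 3/100
P(+) = P(+|D)P(D) + P(+|D')P(D')
     = \frac{24}{25} × \frac{1}{20} + \frac{3}{100} × \frac{19}{20}
     = \frac{153}{2000}
P(D|+) = P(+|D)P(D)/P(+) = \frac{32}{51}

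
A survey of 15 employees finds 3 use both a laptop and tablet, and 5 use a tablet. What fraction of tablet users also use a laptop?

P(A ∩ B) = 3/15 = 1/5
P(B) = 5/15 = 1/3
P(A|B) = P(A ∩ B) / P(B) = (1/5) / (1/3) = 3/5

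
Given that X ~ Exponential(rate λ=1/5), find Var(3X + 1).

For X ~ Exponential(rate λ=1/5):
Var(X) = 25
Var(3X + 1) = (3)² × Var(X) = 9 × 25 = 225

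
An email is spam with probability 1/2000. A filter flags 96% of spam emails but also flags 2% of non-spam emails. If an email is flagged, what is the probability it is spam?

Let D = the rare event, + = positive/flagged.
P(D) = 1/2000
P(+|D) = 96/100 = 24/25
P(+|D') = 2/100 = 1/50
P(+) = P(+|D)P(D) + P(+|D')P(D')
     = \frac{24}{25} × \frac{1}{2000} + \frac{1}{50} × \frac{1999}{2000}
     = \frac{2047}{100000}
P(D|+) = P(+|D)P(D)/P(+) = \frac{48}{2047}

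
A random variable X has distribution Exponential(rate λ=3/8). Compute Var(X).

For X ~ Exponential(rate λ=3/8):
Var(X) = \frac{64}{9}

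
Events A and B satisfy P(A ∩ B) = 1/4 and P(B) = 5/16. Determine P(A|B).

P(A|B) = P(A ∩ B) / P(B)
= (1/4) / (5/16)
= 4/5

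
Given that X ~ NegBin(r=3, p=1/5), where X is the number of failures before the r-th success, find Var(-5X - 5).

For X ~ NegBin(r=3, p=1/5), where X is the number of failures before the r-th success:
Var(X) = 60
Var(-5X - 5) = (-5)² × Var(X) = 25 × 60 = 1500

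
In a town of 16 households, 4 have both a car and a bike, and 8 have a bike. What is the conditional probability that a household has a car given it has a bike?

P(A ∩ B) = 4/16 = 1/4
P(B) = 8/16 = 1/2
P(A|B) = P(A ∩ B) / P(B) = (1/4) / (1/2) = 1/2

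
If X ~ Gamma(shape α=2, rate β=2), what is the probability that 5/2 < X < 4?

P(5/2 < X < 4) = ∫_{5/2}^{4} f(x) dx
where f(x) = 4 x e^{- 2 x}
= \frac{3 \left(-3 + 2 e^{3}\right)}{e^{8}}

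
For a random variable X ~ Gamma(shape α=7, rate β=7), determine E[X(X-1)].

E[X(X-1)] = E[X² - X] = E[X²] - E[X]
E[X] = 1
E[X²] = Var(X) + (E[X])² = \frac{1}{7} + (1)² = \frac{8}{7}
E[X(X-1)] = \frac{8}{7} - 1 = \frac{1}{7}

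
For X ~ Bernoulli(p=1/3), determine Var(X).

For X ~ Bernoulli(p=1/3):
Var(X) = \frac{2}{9}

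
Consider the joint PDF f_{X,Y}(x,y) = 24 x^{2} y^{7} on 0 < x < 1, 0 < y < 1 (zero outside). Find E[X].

E[X] = ∫_0^1 ∫_0^1 x × f(x,y) dy dx
= ∫_0^1 ∫_0^1 x × (24 x^{2} y^{7}) dy dx
= \frac{3}{4}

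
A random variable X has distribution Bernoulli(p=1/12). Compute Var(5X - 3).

For X ~ Bernoulli(p=1/12):
Var(X) = \frac{11}{144}
Var(5X - 3) = (5)² × Var(X) = 25 × \frac{11}{144} = \frac{275}{144}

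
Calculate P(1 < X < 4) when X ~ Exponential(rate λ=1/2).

P(1 < X < 4) = ∫_{1}^{4} f(x) dx
where f(x) = \frac{e^{- \frac{x}{2}}}{2}
= - \frac{1}{e^{2}} + e^{- \frac{1}{2}}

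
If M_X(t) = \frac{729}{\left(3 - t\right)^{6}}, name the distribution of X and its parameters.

The MGF M(t) = \frac{729}{\left(3 - t\right)^{6}} is the standard form for the Gamma distribution.
Comparing with the known MGF formula identifies: Gamma(shape α=6, rate β=3)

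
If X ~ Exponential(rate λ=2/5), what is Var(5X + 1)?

For X ~ Exponential(rate λ=2/5):
Var(X) = \frac{25}{4}
Var(5X + 1) = (5)² × Var(X) = 25 × \frac{25}{4} = \frac{625}{4}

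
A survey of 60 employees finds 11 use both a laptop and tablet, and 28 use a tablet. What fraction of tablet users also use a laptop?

P(A ∩ B) = 11/60
P(B) = 28/60 = 7/15
P(A|B) = P(A ∩ B) / P(B) = (11/60) / (7/15) = 11/28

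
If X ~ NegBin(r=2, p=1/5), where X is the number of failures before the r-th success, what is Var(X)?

For X ~ NegBin(r=2, p=1/5), where X is the number of failures before the r-th success:
Var(X) = 40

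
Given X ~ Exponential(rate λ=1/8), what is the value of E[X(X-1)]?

E[X(X-1)] = E[X² - X] = E[X²] - E[X]
E[X] = 8
E[X²] = Var(X) + (E[X])² = 64 + (8)² = 128
E[X(X-1)] = 128 - 8 = 120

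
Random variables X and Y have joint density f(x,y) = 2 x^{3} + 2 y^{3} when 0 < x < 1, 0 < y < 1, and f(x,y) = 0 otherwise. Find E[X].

E[X] = ∫_0^1 ∫_0^1 x × f(x,y) dy dx
= ∫_0^1 ∫_0^1 x × (2 x^{3} + 2 y^{3}) dy dx
= \frac{13}{20}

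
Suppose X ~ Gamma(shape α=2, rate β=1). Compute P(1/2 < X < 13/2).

P(1/2 < X < 13/2) = ∫_{1/2}^{13/2} f(x) dx
where f(x) = x e^{- x}
= \frac{3 \left(-5 + e^{6}\right)}{2 e^{\frac{13}{2}}}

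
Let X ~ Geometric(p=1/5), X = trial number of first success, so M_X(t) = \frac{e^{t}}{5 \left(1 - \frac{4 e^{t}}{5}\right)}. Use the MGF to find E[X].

To find E[X], compute M^(1)(0):
M^(1)(t) = \frac{e^{t}}{5 \left(1 - \frac{4 e^{t}}{5}\right)} + \frac{4 e^{2 t}}{25 \left(1 - \frac{4 e^{t}}{5}\right)^{2}}
M^(1)(0) = 5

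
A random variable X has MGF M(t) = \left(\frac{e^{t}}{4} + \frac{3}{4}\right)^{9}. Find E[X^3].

To find E[X^3], compute M^(3)(0):
M^(1)(t) = \frac{9 \left(\frac{e^{t}}{4} + \frac{3}{4}\right)^{8} e^{t}}{4}
M^(2)(t) = \frac{9 \left(\frac{e^{t}}{4} + \frac{3}{4}\right)^{8} e^{t}}{4} + \frac{9 \left(\frac{e^{t}}{4} + \frac{3}{4}\right)^{7} e^{2 t}}{2}
M^(3)(t) = \frac{9 \left(\frac{e^{t}}{4} + \frac{3}{4}\right)^{8} e^{t}}{4} + \frac{27 \left(\frac{e^{t}}{4} + \frac{3}{4}\right)^{7} e^{2 t}}{2} + \frac{63 \left(\frac{e^{t}}{4} + \frac{3}{4}\right)^{6} e^{3 t}}{8}
M^(3)(0) = \frac{189}{8}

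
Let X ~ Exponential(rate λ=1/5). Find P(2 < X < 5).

P(2 < X < 5) = ∫_{2}^{5} f(x) dx
where f(x) = \frac{e^{- \frac{x}{5}}}{5}
= - \frac{1}{e} + e^{- \frac{2}{5}}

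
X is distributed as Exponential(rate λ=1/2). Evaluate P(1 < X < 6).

P(1 < X < 6) = ∫_{1}^{6} f(x) dx
where f(x) = \frac{e^{- \frac{x}{2}}}{2}
= - \frac{1}{e^{3}} + e^{- \frac{1}{2}}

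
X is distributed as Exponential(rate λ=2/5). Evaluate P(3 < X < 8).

P(3 < X < 8) = ∫_{3}^{8} f(x) dx
where f(x) = \frac{2 e^{- \frac{2 x}{5}}}{5}
= - \frac{1 - e^{2}}{e^{\frac{16}{5}}}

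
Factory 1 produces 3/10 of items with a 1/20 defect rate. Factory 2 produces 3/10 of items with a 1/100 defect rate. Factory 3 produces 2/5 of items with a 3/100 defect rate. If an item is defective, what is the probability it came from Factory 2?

Using Bayes' theorem:
P(F1) = 3/10, P(D|F1) = 1/20
P(F2) = 3/10, P(D|F2) = 1/100
P(F3) = 2/5, P(D|F3) = 3/100
P(D) = P(D|F1)P(F1) + P(D|F2)P(F2) + P(D|F3)P(F3)
     = \frac{3}{100}
P(F2|D) = P(D|F2)P(F2) / P(D)
= \frac{1}{10}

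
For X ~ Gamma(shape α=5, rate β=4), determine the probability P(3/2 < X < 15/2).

P(3/2 < X < 15/2) = ∫_{3/2}^{15/2} f(x) dx
where f(x) = \frac{128 x^{4} e^{- 4 x}}{3}
= \frac{-38731 + 115 e^{24}}{e^{30}}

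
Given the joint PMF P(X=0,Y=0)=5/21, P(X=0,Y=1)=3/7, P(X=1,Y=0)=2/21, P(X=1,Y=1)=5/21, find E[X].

First find marginal of X:
P(X=0) = 2/3
P(X=1) = 1/3
E[X] = 0 × 2/3 + 1 × 1/3 = 1/3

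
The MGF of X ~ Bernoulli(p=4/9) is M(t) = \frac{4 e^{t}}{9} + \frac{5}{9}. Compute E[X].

To find E[X], compute M^(1)(0):
M^(1)(t) = \frac{4 e^{t}}{9}
M^(1)(0) = \frac{4}{9}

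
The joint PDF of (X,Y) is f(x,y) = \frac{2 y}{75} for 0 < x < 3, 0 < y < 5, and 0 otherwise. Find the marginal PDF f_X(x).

f_X(x) = ∫_0^5 f(x,y) dy
= ∫_0^5 \frac{2 y}{75} dy
= \frac{1}{3} for 0 < x < 3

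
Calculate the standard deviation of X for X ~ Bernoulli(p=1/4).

For X ~ Bernoulli(p=1/4):
Var(X) = \frac{3}{16}
SD(X) = √(Var(X)) = √(\frac{3}{16}) = \frac{\sqrt{3}}{4}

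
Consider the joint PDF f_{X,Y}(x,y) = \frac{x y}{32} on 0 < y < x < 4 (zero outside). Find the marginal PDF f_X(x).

f_X(x) = ∫_0^x \frac{x y}{32} dy = \frac{x^{3}}{64}
for 0 < x < 4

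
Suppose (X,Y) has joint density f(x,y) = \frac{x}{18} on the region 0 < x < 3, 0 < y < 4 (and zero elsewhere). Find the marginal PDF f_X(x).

f_X(x) = ∫_0^4 f(x,y) dy
= ∫_0^4 \frac{x}{18} dy
= \frac{2 x}{9} for 0 < x < 3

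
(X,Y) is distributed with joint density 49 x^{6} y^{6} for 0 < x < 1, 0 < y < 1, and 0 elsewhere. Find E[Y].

E[Y] = ∫_0^1 ∫_0^1 y × f(x,y) dx dy
= \frac{7}{8}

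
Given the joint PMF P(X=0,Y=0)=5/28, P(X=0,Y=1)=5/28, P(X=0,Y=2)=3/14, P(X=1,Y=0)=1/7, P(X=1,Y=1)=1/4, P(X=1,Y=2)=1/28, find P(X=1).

P(X=1) = P(X=1,Y=0) + P(X=1,Y=1) + P(X=1,Y=2)
= 1/7 + 1/4 + 1/28
= 3/7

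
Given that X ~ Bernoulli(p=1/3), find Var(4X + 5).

For X ~ Bernoulli(p=1/3):
Var(X) = \frac{2}{9}
Var(4X + 5) = (4)² × Var(X) = 16 × \frac{2}{9} = \frac{32}{9}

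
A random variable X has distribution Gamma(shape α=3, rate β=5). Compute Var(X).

For X ~ Gamma(shape α=3, rate β=5):
Var(X) = \frac{3}{25}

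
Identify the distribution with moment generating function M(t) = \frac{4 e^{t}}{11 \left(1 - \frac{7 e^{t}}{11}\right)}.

The MGF M(t) = \frac{4 e^{t}}{11 \left(1 - \frac{7 e^{t}}{11}\right)} is the standard form for the Geometric distribution.
Comparing with the known MGF formula identifies: Geometric(p=4/11), X = trial number of first success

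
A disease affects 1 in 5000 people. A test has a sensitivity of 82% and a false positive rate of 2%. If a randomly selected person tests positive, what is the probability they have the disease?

Let D = the rare event, + = positive/flagged.
P(D) = 1/5000
P(+|D) = 82/100 = 41/50
P(+|D') = 2/100 = 1/50
P(+) = P(+|D)P(D) + P(+|D')P(D')
     = \frac{41}{50} × \frac{1}{5000} + \frac{1}{50} × \frac{4999}{5000}
     = \frac{63}{3125}
P(D|+) = P(+|D)P(D)/P(+) = \frac{41}{5040}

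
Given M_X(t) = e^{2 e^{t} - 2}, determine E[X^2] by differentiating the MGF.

To find E[X^2], compute M^(2)(0):
M^(1)(t) = 2 e^{t} e^{2 e^{t} - 2}
M^(2)(t) = 4 e^{2 t} e^{2 e^{t} - 2} + 2 e^{t} e^{2 e^{t} - 2}
M^(2)(0) = 6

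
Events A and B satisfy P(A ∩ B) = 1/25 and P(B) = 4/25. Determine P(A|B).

P(A|B) = P(A ∩ B) / P(B)
= (1/25) / (4/25)
= 1/4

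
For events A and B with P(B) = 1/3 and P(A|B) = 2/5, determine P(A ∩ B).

By definition, P(A|B) = P(A ∩ B) / P(B)
So P(A ∩ B) = P(A|B) × P(B)
= 2/5 × 1/3
= 2/15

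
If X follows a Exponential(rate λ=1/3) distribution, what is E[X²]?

Using the identity E[X²] = Var(X) + (E[X])²:
E[X] = 3
Var(X) = 9
E[X²] = 9 + (3)²
= 18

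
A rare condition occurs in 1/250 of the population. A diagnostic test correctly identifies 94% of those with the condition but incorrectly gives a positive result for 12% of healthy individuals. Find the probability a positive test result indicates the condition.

Let D = the rare event, + = positive/flagged.
P(D) = 1/250
P(+|D) = 94/100 = 47/50
P(+|D') = 12/100 = 3/25
P(+) = P(+|D)P(D) + P(+|D')P(D')
     = \frac{47}{50} × \frac{1}{250} + \frac{3}{25} × \frac{249}{250}
     = \frac{1541}{12500}
P(D|+) = P(+|D)P(D)/P(+) = \frac{47}{1541}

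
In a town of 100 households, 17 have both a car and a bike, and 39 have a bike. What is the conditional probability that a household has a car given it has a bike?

P(A ∩ B) = 17/100
P(B) = 39/100
P(A|B) = P(A ∩ B) / P(B) = (17/100) / (39/100) = 17/39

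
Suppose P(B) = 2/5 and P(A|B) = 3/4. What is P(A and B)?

By definition, P(A|B) = P(A ∩ B) / P(B)
So P(A ∩ B) = P(A|B) × P(B)
= 3/4 × 2/5
= 3/10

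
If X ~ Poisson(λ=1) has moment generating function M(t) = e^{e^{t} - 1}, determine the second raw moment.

To find E[X^2], compute M^(2)(0):
M^(1)(t) = e^{t} e^{e^{t} - 1}
M^(2)(t) = e^{2 t} e^{e^{t} - 1} + e^{t} e^{e^{t} - 1}
M^(2)(0) = 2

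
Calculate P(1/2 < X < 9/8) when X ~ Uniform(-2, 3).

P(1/2 < X < 9/8) = ∫_{1/2}^{9/8} f(x) dx
where f(x) = \frac{1}{5}
= \frac{1}{8}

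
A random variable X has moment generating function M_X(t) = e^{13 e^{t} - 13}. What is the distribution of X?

The MGF M(t) = e^{13 e^{t} - 13} is the standard form for the Poisson distribution.
Comparing with the known MGF formula identifies: Poisson(λ=13)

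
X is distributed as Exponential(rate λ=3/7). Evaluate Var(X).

For X ~ Exponential(rate λ=3/7):
Var(X) = \frac{49}{9}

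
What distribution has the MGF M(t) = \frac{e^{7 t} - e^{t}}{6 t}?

The MGF M(t) = \frac{e^{7 t} - e^{t}}{6 t} is the standard form for the Uniform distribution.
Comparing with the known MGF formula identifies: Uniform(1, 7)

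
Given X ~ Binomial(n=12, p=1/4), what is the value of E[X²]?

Using the identity E[X²] = Var(X) + (E[X])²:
E[X] = 3
Var(X) = \frac{9}{4}
E[X²] = \frac{9}{4} + (3)²
= \frac{45}{4}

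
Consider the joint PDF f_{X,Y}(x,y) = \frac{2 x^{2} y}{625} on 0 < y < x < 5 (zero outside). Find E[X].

f_X(x) = ∫_0^x \frac{2 x^{2} y}{625} dy = \frac{x^{4}}{625}
E[X] = ∫_0^5 x × (\frac{x^{4}}{625}) dx = \frac{25}{6}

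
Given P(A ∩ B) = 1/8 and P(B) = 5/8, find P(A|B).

P(A|B) = P(A ∩ B) / P(B)
= (1/8) / (5/8)
= 1/5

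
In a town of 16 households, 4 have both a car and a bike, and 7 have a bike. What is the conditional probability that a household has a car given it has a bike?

P(A ∩ B) = 4/16 = 1/4
P(B) = 7/16
P(A|B) = P(A ∩ B) / P(B) = (1/4) / (7/16) = 4/7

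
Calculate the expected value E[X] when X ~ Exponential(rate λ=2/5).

For X ~ Exponential(rate λ=2/5), the expected value is:
E[X] = \frac{5}{2}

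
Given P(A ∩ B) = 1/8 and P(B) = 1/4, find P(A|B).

P(A|B) = P(A ∩ B) / P(B)
= (1/8) / (1/4)
= 1/2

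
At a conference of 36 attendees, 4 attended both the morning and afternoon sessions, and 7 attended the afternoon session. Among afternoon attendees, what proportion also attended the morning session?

P(A ∩ B) = 4/36 = 1/9
P(B) = 7/36
P(A|B) = P(A ∩ B) / P(B) = (1/9) / (7/36) = 4/7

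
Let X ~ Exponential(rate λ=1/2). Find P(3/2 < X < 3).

P(3/2 < X < 3) = ∫_{3/2}^{3} f(x) dx
where f(x) = \frac{e^{- \frac{x}{2}}}{2}
= - \frac{1}{e^{\frac{3}{2}}} + e^{- \frac{3}{4}}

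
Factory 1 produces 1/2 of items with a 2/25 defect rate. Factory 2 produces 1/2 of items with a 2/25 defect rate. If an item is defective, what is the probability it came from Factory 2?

Using Bayes' theorem:
P(F1) = 1/2, P(D|F1) = 2/25
P(F2) = 1/2, P(D|F2) = 2/25
P(D) = P(D|F1)P(F1) + P(D|F2)P(F2)
     = \frac{2}{25}
P(F2|D) = P(D|F2)P(F2) / P(D)
= \frac{1}{2}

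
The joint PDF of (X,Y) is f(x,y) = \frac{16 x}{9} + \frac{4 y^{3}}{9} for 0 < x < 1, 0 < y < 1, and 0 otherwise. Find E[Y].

E[Y] = ∫_0^1 ∫_0^1 y × f(x,y) dx dy
= \frac{8}{15}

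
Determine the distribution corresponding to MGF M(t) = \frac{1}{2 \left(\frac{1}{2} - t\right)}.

The MGF M(t) = \frac{1}{2 \left(\frac{1}{2} - t\right)} is the standard form for the Exponential distribution.
Comparing with the known MGF formula identifies: Exponential(rate λ=1/2)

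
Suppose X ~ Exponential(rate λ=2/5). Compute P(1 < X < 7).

P(1 < X < 7) = ∫_{1}^{7} f(x) dx
where f(x) = \frac{2 e^{- \frac{2 x}{5}}}{5}
= - \frac{1 - e^{\frac{12}{5}}}{e^{\frac{14}{5}}}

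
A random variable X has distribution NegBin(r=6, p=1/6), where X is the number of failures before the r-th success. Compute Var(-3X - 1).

For X ~ NegBin(r=6, p=1/6), where X is the number of failures before the r-th success:
Var(X) = 180
Var(-3X - 1) = (-3)² × Var(X) = 9 × 180 = 1620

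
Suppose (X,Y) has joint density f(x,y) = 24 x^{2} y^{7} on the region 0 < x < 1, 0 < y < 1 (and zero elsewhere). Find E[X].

E[X] = ∫_0^1 ∫_0^1 x × f(x,y) dy dx
= ∫_0^1 ∫_0^1 x × (24 x^{2} y^{7}) dy dx
= \frac{3}{4}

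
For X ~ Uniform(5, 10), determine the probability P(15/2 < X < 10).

P(15/2 < X < 10) = ∫_{15/2}^{10} f(x) dx
where f(x) = \frac{1}{5}
= \frac{1}{2}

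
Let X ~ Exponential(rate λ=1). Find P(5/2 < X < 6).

P(5/2 < X < 6) = ∫_{5/2}^{6} f(x) dx
where f(x) = e^{- x}
= - \frac{1}{e^{6}} + e^{- \frac{5}{2}}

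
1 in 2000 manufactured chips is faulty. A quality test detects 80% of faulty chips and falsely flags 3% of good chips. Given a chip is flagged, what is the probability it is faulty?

Let D = the rare event, + = positive/flagged.
P(D) = 1/2000
P(+|D) = 80/100 = 4/5
P(+|D') = 3/100
P(+) = P(+|D)P(D) + P(+|D')P(D')
     = \frac{4}{5} × \frac{1}{2000} + \frac{3}{100} × \frac{1999}{2000}
     = \frac{6077}{200000}
P(D|+) = P(+|D)P(D)/P(+) = \frac{80}{6077}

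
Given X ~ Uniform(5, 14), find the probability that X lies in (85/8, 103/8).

P(85/8 < X < 103/8) = ∫_{85/8}^{103/8} f(x) dx
where f(x) = \frac{1}{9}
= \frac{1}{4}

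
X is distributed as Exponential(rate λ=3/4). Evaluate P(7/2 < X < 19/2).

P(7/2 < X < 19/2) = ∫_{7/2}^{19/2} f(x) dx
where f(x) = \frac{3 e^{- \frac{3 x}{4}}}{4}
= - \frac{1 - e^{\frac{9}{2}}}{e^{\frac{57}{8}}}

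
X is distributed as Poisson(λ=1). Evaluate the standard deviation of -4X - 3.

For X ~ Poisson(λ=1):
Var(X) = 1
SD(X) = √(Var(X)) = √(1) = 1
SD(-4X - 3) = |-4| × SD(X) = 4 × 1 = 4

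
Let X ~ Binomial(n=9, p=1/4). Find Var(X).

For X ~ Binomial(n=9, p=1/4):
Var(X) = \frac{27}{16}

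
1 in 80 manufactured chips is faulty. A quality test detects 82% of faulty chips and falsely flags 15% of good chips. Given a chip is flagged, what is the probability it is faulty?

Let D = the rare event, + = positive/flagged.
P(D) = 1/80
P(+|D) = 82/100 = 41/50
P(+|D') = 15/100 = 3/20
P(+) = P(+|D)P(D) + P(+|D')P(D')
     = \frac{41}{50} × \frac{1}{80} + \frac{3}{20} × \frac{79}{80}
     = \frac{1267}{8000}
P(D|+) = P(+|D)P(D)/P(+) = \frac{82}{1267}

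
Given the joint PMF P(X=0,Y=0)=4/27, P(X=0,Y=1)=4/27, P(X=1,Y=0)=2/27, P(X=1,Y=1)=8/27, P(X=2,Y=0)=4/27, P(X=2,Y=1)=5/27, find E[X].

First find marginal of X:
P(X=0) = 8/27
P(X=1) = 10/27
P(X=2) = 1/3
E[X] = 0 × 8/27 + 1 × 10/27 + 2 × 1/3 = 28/27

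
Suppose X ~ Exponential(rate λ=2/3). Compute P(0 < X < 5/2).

P(0 < X < 5/2) = ∫_{0}^{5/2} f(x) dx
where f(x) = \frac{2 e^{- \frac{2 x}{3}}}{3}
= 1 - e^{- \frac{5}{3}}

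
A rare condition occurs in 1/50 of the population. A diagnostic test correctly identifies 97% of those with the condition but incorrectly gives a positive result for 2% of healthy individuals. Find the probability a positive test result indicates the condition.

Let D = the rare event, + = positive/flagged.
P(D) = 1/50
P(+|D) = 97/100
P(+|D') = 2/100 = 1/50
P(+) = P(+|D)P(D) + P(+|D')P(D')
     = \frac{97}{100} × \frac{1}{50} + \frac{1}{50} × \frac{49}{50}
     = \frac{39}{1000}
P(D|+) = P(+|D)P(D)/P(+) = \frac{97}{195}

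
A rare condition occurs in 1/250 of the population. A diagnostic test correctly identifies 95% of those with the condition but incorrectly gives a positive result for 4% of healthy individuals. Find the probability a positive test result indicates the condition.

Let D = the rare event, + = positive/flagged.
P(D) = 1/250
P(+|D) = 95/100 = 19/20
P(+|D') = 4/100 = 1/25
P(+) = P(+|D)P(D) + P(+|D')P(D')
     = \frac{19}{20} × \frac{1}{250} + \frac{1}{25} × \frac{249}{250}
     = \frac{1091}{25000}
P(D|+) = P(+|D)P(D)/P(+) = \frac{95}{1091}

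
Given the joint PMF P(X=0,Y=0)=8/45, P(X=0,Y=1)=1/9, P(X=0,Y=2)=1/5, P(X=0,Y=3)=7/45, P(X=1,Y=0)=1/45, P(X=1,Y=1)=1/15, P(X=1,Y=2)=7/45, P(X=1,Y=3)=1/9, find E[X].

First find marginal of X:
P(X=0) = 29/45
P(X=1) = 16/45
E[X] = 0 × 29/45 + 1 × 16/45 = 16/45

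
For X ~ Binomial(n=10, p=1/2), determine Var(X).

For X ~ Binomial(n=10, p=1/2):
Var(X) = \frac{5}{2}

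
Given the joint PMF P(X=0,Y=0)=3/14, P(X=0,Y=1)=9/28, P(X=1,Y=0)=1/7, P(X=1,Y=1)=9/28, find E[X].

First find marginal of X:
P(X=0) = 15/28
P(X=1) = 13/28
E[X] = 0 × 15/28 + 1 × 13/28 = 13/28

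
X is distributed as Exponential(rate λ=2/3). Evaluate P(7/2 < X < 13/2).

P(7/2 < X < 13/2) = ∫_{7/2}^{13/2} f(x) dx
where f(x) = \frac{2 e^{- \frac{2 x}{3}}}{3}
= - \frac{1 - e^{2}}{e^{\frac{13}{3}}}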